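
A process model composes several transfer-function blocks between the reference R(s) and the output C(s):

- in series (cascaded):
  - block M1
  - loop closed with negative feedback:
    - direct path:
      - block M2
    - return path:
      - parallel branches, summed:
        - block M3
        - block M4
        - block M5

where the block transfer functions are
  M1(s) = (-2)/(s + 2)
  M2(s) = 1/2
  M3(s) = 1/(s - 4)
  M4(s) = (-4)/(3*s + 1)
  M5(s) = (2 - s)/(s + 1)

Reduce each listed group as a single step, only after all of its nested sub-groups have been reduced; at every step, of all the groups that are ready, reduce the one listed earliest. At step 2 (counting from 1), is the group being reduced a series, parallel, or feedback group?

1. combine M3, M4, M5 in parallel
2. apply the feedback formula to M2, (M3+M4+M5)
3. reduce the series chain M1, [M2/(1+M2*(M3+M4+M5))]
Step 2: feedback.

Answer: feedback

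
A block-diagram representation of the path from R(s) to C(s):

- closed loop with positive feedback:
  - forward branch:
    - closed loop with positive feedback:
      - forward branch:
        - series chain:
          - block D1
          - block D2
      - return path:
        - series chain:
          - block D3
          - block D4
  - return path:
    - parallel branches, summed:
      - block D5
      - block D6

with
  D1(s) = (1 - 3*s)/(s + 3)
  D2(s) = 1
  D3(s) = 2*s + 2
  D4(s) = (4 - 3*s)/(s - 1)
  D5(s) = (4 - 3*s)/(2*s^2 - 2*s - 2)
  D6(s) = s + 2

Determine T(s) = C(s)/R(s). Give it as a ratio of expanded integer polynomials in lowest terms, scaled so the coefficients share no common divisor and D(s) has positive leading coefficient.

(1) combine D1, D2 in series, giving (1 - 3*s)/(s + 3)
(2) cascade D3, D4, giving (-6*s^2 + 2*s + 8)/(s - 1)
(3) apply the feedback formula to (D1*D2), (D3*D4), giving (3*s^2 - 4*s + 1)/(18*s^3 - 13*s^2 - 24*s + 11)
(4) add D5, D6 (parallel), giving (2*s^3 + 2*s^2 - 9*s)/(2*s^2 - 2*s - 2)
(5) reduce the feedback loop with forward [(D1*D2)/(1-(D1*D2)*(D3*D4))] and return (D5+D6): this yields T(s), and no further normalization is needed

Answer: (6*s^4 - 14*s^3 + 4*s^2 + 6*s - 2)/(30*s^5 - 60*s^4 - 25*s^3 + 58*s^2 + 35*s - 22)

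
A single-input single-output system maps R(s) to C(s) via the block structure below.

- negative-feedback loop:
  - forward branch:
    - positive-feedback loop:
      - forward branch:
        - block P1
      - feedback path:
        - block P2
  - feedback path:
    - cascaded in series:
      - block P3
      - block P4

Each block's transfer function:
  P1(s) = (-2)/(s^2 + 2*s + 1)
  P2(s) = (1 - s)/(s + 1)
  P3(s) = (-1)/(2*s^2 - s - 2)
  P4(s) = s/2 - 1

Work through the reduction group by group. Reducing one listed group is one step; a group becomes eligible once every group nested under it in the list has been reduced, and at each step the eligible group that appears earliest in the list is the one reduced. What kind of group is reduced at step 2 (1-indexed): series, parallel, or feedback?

Step 1. feedback reduction of P1, P2
Step 2. series reduction of P3, P4
Step 3. collapse the loop ([P1/(1-P1*P2)] forward, (P3*P4) return)
At step 2 the group reduced is series.

Therefore the answer is series.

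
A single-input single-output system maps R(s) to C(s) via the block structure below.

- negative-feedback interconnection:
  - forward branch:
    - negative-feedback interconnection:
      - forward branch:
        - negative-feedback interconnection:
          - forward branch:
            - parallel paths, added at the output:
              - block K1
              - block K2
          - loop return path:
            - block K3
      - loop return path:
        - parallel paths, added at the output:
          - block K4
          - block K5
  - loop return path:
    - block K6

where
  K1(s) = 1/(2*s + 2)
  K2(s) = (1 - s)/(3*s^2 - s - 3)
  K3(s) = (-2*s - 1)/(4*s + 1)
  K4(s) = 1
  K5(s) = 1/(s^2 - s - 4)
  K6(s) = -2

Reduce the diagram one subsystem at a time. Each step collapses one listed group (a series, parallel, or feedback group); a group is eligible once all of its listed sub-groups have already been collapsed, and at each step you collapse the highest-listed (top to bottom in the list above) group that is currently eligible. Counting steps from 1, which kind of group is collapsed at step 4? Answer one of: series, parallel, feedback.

The answer is feedback.

Reasoning:
1. add K1, K2 (parallel)
2. apply the feedback formula to (K1+K2), K3
3. add K4, K5 (parallel)
4. reduce the feedback loop with forward [(K1+K2)/(1+(K1+K2)*K3)] and return (K4+K5)
5. feedback reduction of [[(K1+K2)/(1+(K1+K2)*K3)]/(1+[(K1+K2)/(1+(K1+K2)*K3)]*(K4+K5))], K6
Step 4: feedback.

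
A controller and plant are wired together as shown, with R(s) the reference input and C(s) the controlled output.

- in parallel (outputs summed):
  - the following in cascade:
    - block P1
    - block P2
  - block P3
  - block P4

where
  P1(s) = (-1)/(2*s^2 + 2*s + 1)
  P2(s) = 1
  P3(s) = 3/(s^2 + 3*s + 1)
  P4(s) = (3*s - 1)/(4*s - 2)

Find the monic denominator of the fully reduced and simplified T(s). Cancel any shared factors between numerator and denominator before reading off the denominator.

[1] reduce the series chain P1, P2, giving (-1)/(2*s^2 + 2*s + 1)
[2] parallel reduction of (P1*P2), P3, P4, giving (6*s^5 + 22*s^4 + 39*s^3 + 8*s^2 - 5)/(8*s^5 + 28*s^4 + 20*s^3 + 2*s^2 - 6*s - 2)
That last expression is T(s), already simplified. Scaling its denominator by 1/8 (the reciprocal of the leading coefficient) yields the monic denominator.

Final answer: s^5 + 7*s^4/2 + 5*s^3/2 + s^2/4 - 3*s/4 - 1/4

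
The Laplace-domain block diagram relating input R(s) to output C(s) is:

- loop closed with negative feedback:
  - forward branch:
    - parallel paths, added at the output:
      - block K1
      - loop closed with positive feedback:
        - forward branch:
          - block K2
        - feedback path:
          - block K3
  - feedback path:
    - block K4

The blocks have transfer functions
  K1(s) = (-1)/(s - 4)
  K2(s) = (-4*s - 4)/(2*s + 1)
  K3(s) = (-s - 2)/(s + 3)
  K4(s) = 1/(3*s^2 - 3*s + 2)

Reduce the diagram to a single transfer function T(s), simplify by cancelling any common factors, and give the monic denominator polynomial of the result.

Step 1. feedback reduction of K2, K3: (4*s^2 + 16*s + 12)/(2*s^2 + 5*s + 5)
Step 2. sum the parallel branches K1, [K2/(1-K2*K3)]: (4*s^3 - 2*s^2 - 57*s - 53)/(2*s^3 - 3*s^2 - 15*s - 20)
Step 3. reduce the feedback loop with forward (K1+[K2/(1-K2*K3)]) and return K4: (12*s^5 - 18*s^4 - 157*s^3 + 8*s^2 + 45*s - 106)/(6*s^5 - 15*s^4 - 28*s^3 - 23*s^2 - 27*s - 93)
T(s) is the step-3 result (common factors already cancelled). Leading coefficient of the denominator: 6. Divide through by 6 for the monic polynomial.

Therefore the answer is s^5 - 5*s^4/2 - 14*s^3/3 - 23*s^2/6 - 9*s/2 - 31/2.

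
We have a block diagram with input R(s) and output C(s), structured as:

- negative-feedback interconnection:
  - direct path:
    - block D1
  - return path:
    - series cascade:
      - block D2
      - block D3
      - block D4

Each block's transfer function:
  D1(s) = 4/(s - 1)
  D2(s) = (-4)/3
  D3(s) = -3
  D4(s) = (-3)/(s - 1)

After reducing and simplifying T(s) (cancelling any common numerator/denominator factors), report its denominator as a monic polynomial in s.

Step 1: reduce the series chain D2, D3, D4 = (-12)/(s - 1)
Step 2: collapse the loop (D1 forward, (D2*D3*D4) return) = (4*s - 4)/(s^2 - 2*s - 47)
No further cancellation is possible in the step-2 result, so that is T(s). Its denominator is already monic.

Answer: s^2 - 2*s - 47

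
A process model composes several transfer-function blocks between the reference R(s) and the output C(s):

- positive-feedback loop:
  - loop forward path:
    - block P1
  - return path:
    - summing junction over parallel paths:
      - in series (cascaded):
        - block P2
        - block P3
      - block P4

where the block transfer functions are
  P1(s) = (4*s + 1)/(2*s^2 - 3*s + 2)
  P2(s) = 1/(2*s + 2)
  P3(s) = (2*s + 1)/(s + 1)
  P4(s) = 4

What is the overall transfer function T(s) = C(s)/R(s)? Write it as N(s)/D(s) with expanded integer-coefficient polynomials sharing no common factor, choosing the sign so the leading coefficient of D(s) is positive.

Step 1: cascade P2, P3 gives (2*s + 1)/(2*s^2 + 4*s + 2)
Step 2: sum the parallel branches (P2*P3), P4 gives (8*s^2 + 18*s + 9)/(2*s^2 + 4*s + 2)
Step 3: feedback reduction of P1, ((P2*P3)+P4), which is the overall transfer function T(s) = C(s)/R(s) in lowest terms

Therefore the answer is (8*s^3 + 18*s^2 + 12*s + 2)/(4*s^4 - 30*s^3 - 84*s^2 - 52*s - 5).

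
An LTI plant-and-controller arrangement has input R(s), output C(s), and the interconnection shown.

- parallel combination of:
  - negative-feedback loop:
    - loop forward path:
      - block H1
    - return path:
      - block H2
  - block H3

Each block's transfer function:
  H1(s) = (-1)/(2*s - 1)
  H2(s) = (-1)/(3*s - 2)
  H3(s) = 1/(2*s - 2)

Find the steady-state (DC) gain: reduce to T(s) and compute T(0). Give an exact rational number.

Step 1: reduce the feedback loop with forward H1 and return H2, giving (2 - 3*s)/(6*s^2 - 7*s + 3)
Step 2: parallel reduction of [H1/(1+H1*H2)], H3, giving (3*s - 1)/(12*s^3 - 26*s^2 + 20*s - 6)
Evaluating the step-2 result (the overall T(s)) at s = 0 gives T(0) = -1/(-6) = 1/6.

Hence the answer: 1/6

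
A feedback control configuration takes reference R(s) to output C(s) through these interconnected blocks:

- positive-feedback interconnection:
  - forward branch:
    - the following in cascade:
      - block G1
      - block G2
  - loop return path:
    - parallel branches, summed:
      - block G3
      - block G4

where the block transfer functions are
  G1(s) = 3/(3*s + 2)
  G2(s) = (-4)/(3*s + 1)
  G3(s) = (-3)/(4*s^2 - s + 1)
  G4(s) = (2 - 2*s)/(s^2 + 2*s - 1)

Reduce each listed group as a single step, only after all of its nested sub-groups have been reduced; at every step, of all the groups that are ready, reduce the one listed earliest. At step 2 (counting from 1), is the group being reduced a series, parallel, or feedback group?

The answer is parallel.

Reasoning:
[1] combine G1, G2 in series
[2] reduce the parallel group G3, G4
[3] feedback reduction of (G1*G2), (G3+G4)
At step 2 the group reduced is parallel.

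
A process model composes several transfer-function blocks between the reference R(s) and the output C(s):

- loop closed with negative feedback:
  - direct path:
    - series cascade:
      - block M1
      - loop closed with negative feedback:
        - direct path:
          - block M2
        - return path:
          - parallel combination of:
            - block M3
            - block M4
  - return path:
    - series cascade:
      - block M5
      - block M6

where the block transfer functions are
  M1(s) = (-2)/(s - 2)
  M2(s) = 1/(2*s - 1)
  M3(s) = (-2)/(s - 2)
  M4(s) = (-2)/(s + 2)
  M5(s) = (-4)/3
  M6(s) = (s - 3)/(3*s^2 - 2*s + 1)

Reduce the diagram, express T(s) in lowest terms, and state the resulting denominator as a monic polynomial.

Step 1. sum the parallel branches M3, M4: (-4*s)/(s^2 - 4)
Step 2. feedback reduction of M2, (M3+M4): (s^2 - 4)/(2*s^3 - s^2 - 12*s + 4)
Step 3. combine M1, [M2/(1+M2*(M3+M4))] in series: (-2*s - 4)/(2*s^3 - s^2 - 12*s + 4)
Step 4. combine M5, M6 in series: (12 - 4*s)/(9*s^2 - 6*s + 3)
Step 5. apply the feedback formula to (M1*[M2/(1+M2*(M3+M4))]), (M5*M6): (-18*s^3 - 24*s^2 + 18*s - 12)/(18*s^5 - 21*s^4 - 96*s^3 + 113*s^2 - 68*s - 36)
T(s) is the step-5 result (common factors already cancelled). Leading coefficient of the denominator: 18. Divide through by 18 for the monic polynomial.

Answer: s^5 - 7*s^4/6 - 16*s^3/3 + 113*s^2/18 - 34*s/9 - 2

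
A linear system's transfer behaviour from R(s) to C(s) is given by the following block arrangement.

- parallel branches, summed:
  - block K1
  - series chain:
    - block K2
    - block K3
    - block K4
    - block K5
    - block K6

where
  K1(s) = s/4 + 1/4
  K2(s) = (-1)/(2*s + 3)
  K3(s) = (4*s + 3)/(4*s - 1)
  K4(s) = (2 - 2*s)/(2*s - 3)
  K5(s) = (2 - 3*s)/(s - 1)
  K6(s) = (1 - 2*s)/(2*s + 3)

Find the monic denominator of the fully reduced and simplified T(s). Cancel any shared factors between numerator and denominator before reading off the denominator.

Reducing step by step:

Step 1: combine K2, K3, K4, K5, K6 in series = (48*s^3 - 20*s^2 - 26*s + 12)/(32*s^4 + 40*s^3 - 84*s^2 - 90*s + 27)
Step 2: reduce the parallel group K1, (K2*K3*K4*K5*K6) = (32*s^5 + 72*s^4 + 148*s^3 - 254*s^2 - 167*s + 75)/(128*s^4 + 160*s^3 - 336*s^2 - 360*s + 108)
The result of step 2 is T(s) in lowest terms. Its denominator has leading coefficient 128; dividing the denominator through by 128 makes it monic.

Answer: s^4 + 5*s^3/4 - 21*s^2/8 - 45*s/16 + 27/32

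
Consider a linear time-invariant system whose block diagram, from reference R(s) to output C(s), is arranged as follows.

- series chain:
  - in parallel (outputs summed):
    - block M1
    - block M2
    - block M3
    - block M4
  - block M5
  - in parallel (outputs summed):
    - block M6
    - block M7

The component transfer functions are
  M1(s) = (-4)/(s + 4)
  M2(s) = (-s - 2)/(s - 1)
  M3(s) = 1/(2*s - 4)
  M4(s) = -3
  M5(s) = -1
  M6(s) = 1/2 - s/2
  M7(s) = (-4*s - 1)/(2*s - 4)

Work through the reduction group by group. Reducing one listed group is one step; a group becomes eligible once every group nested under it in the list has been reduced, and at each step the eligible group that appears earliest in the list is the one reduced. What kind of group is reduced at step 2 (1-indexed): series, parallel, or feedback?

Reducing step by step:

(1) parallel reduction of M1, M2, M3, M4
(2) parallel reduction of M6, M7
(3) multiply (M1+M2+M3+M4), M5, (M6+M7) (series)
Step 2 collapses a parallel group.

Answer: parallel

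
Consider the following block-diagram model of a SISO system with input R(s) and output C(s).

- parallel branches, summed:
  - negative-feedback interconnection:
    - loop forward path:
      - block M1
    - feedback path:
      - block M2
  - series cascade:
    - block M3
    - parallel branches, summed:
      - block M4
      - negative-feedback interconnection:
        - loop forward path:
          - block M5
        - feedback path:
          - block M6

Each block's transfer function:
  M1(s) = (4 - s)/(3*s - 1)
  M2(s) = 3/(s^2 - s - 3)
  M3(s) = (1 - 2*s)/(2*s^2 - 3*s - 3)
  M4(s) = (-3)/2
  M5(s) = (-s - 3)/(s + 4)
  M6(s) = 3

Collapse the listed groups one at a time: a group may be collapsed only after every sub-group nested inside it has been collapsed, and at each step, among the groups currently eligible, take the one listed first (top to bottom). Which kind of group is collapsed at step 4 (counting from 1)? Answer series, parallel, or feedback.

Answer: series

Working:
Step 1: reduce the feedback loop with forward M1 and return M2
Step 2: feedback reduction of M5, M6
Step 3: sum the parallel branches M4, [M5/(1+M5*M6)]
Step 4: series reduction of M3, (M4+[M5/(1+M5*M6)])
Step 5: parallel reduction of [M1/(1+M1*M2)], (M3*(M4+[M5/(1+M5*M6)]))
Step 4: series.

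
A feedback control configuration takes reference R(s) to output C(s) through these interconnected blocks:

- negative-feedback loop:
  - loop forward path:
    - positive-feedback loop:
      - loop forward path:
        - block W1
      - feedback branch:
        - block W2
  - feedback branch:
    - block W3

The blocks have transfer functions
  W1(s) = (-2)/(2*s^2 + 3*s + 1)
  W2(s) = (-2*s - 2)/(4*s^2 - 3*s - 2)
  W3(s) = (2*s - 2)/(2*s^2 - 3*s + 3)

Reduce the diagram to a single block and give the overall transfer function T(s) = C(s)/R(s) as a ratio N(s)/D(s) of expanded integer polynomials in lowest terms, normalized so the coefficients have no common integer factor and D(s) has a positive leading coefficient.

The answer is (-16*s^4 + 36*s^3 - 34*s^2 + 6*s + 12)/(16*s^6 - 12*s^5 - 12*s^4 + 3*s^3 + 28*s^2 - 25*s - 26).

Reasoning:
[1] reduce the feedback loop with forward W1 and return W2; result (-8*s^2 + 6*s + 4)/(8*s^4 + 6*s^3 - 9*s^2 - 13*s - 6)
[2] apply the feedback formula to [W1/(1-W1*W2)], W3; the result is T(s) itself (integer coefficients, no common factor, positive leading denominator coefficient)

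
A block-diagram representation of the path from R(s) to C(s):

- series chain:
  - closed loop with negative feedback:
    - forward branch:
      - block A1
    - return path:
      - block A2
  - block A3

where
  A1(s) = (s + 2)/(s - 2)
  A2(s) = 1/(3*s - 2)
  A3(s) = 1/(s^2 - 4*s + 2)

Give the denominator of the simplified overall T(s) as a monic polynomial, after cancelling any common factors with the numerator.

The answer is s^4 - 19*s^3/3 + 40*s^2/3 - 38*s/3 + 4.

Reasoning:
[1] apply the feedback formula to A1, A2: (3*s^2 + 4*s - 4)/(3*s^2 - 7*s + 6)
[2] reduce the series chain [A1/(1+A1*A2)], A3: (3*s^2 + 4*s - 4)/(3*s^4 - 19*s^3 + 40*s^2 - 38*s + 12)
The result of step 2 is T(s) in lowest terms. Its denominator has leading coefficient 3; dividing the denominator through by 3 makes it monic.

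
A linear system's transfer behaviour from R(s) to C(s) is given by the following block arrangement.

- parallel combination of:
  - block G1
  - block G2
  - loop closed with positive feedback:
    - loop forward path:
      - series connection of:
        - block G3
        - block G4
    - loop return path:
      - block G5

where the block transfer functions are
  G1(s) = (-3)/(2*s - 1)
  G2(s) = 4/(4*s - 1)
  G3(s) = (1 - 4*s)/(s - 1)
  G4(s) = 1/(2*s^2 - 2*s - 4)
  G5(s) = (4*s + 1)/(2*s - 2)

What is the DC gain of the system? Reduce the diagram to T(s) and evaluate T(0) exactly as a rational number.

The answer is -7/9.

Reasoning:
Step 1 - multiply G3, G4 (series), giving (1 - 4*s)/(2*s^3 - 4*s^2 - 2*s + 4)
Step 2 - apply the feedback formula to (G3*G4), G5, giving (-8*s^2 + 10*s - 2)/(4*s^4 - 12*s^3 + 20*s^2 + 12*s - 9)
Step 3 - reduce the parallel group G1, G2, [(G3*G4)/(1-(G3*G4)*G5)], giving (-16*s^5 - 20*s^4 + 60*s^3 - 152*s^2 + 46*s + 7)/(32*s^6 - 120*s^5 + 236*s^4 - 36*s^3 - 124*s^2 + 66*s - 9)
Step 3 gives the overall T(s). Then T(0) = 7/(-9) = -7/9.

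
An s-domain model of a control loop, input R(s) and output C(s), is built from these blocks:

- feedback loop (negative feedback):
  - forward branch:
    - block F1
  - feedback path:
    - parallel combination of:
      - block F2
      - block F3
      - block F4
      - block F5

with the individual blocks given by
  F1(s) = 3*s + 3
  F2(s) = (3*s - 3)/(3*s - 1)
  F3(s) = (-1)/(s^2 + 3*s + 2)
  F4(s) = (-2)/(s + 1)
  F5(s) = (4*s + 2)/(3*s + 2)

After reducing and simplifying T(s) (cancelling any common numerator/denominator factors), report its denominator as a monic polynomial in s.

Answer: s^4 + 47*s^3/21 - 13*s^2/21 - 107*s/63 - 22/63

Working:
Step 1: reduce the parallel group F2, F3, F4, F5 gives (21*s^4 + 44*s^3 - 20*s^2 - 37*s - 6)/(9*s^4 + 30*s^3 + 25*s^2 - 4)
Step 2: feedback reduction of F1, (F2+F3+F4+F5) gives (27*s^4 + 90*s^3 + 75*s^2 - 12)/(63*s^4 + 141*s^3 - 39*s^2 - 107*s - 22)
The result of step 2 is T(s) in lowest terms. Its denominator has leading coefficient 63; dividing the denominator through by 63 makes it monic.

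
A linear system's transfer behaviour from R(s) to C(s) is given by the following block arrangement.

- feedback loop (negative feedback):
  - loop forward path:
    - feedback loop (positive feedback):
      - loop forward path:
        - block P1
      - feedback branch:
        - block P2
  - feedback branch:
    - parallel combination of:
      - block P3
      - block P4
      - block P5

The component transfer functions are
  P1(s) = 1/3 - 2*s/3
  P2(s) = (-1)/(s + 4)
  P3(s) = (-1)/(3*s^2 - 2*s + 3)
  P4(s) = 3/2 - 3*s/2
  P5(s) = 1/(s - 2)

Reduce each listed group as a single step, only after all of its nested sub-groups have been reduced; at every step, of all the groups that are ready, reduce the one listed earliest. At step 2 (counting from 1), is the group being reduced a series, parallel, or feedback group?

Step 1 - collapse the loop (P1 forward, P2 return)
Step 2 - sum the parallel branches P3, P4, P5
Step 3 - reduce the feedback loop with forward [P1/(1-P1*P2)] and return (P3+P4+P5)
So the answer for step 2 is parallel.

Final answer: parallel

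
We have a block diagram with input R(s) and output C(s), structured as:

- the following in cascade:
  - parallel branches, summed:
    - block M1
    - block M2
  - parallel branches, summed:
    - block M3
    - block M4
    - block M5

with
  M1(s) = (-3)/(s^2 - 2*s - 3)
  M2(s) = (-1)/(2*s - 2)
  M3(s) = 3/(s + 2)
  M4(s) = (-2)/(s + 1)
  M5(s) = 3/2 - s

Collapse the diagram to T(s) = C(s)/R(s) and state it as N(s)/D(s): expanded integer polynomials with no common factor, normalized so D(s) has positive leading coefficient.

First reduce the diagram to T(s).

Step 1: sum the parallel branches M1, M2 -> (-s^2 - 4*s + 9)/(2*s^3 - 6*s^2 - 2*s + 6)
Step 2: parallel reduction of M3, M4, M5 -> (-2*s^3 - 3*s^2 + 7*s + 4)/(2*s^2 + 6*s + 4)
Step 3: combine (M1+M2), (M3+M4+M5) in series - this is the overall T(s), already in the required normalized form

Answer: (2*s^5 + 11*s^4 - 13*s^3 - 59*s^2 + 47*s + 36)/(4*s^5 - 32*s^3 - 24*s^2 + 28*s + 24)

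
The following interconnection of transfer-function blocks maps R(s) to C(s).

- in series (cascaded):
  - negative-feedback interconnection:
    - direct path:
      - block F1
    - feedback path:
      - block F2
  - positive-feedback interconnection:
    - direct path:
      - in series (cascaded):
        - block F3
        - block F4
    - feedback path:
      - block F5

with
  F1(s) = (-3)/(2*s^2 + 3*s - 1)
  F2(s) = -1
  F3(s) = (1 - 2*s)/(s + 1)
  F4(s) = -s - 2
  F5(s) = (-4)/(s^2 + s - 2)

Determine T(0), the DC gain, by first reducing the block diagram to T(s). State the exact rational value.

Answer: 3/5

Working:
1. close the feedback loop around F1, F2 -> (-3)/(2*s^2 + 3*s + 2)
2. multiply F3, F4 (series) -> (2*s^2 + 3*s - 2)/(s + 1)
3. close the feedback loop around (F3*F4), F5 -> (2*s^3 + s^2 - 5*s + 2)/(s^2 + 8*s - 5)
4. combine [F1/(1+F1*F2)], [(F3*F4)/(1-(F3*F4)*F5)] in series -> (-6*s^3 - 3*s^2 + 15*s - 6)/(2*s^4 + 19*s^3 + 16*s^2 + s - 10)
DC gain: substitute s = 0 into T(s) from step 4: T(0) = -6/(-10) = 3/5.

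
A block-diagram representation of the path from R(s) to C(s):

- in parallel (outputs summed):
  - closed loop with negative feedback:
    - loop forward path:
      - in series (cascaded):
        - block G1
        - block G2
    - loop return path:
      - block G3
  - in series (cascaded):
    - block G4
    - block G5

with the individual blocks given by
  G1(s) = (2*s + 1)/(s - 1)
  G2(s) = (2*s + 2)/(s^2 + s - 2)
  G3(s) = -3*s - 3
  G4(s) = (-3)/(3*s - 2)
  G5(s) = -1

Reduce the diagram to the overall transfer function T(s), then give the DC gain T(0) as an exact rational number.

Step 1. reduce the series chain G1, G2, giving (4*s^2 + 6*s + 2)/(s^3 - 3*s + 2)
Step 2. feedback reduction of (G1*G2), G3, giving (-4*s^2 - 6*s - 2)/(11*s^3 + 30*s^2 + 27*s + 4)
Step 3. cascade G4, G5, giving 3/(3*s - 2)
Step 4. reduce the parallel group [(G1*G2)/(1+(G1*G2)*G3)], (G4*G5), giving (21*s^3 + 80*s^2 + 87*s + 16)/(33*s^4 + 68*s^3 + 21*s^2 - 42*s - 8)
Evaluating the step-4 result (the overall T(s)) at s = 0 gives T(0) = 16/(-8) = -2.

Answer: -2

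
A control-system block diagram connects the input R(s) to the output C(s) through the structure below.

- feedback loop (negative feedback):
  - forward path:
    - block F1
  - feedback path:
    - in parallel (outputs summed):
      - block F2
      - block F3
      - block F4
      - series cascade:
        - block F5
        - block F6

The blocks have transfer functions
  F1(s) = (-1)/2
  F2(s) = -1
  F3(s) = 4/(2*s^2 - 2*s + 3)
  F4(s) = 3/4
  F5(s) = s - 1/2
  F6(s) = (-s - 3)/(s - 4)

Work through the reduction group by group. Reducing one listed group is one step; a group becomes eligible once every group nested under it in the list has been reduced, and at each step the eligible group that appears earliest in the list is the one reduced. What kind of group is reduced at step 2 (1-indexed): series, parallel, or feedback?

Step 1. cascade F5, F6
Step 2. parallel reduction of F2, F3, F4, (F5*F6)
Step 3. apply the feedback formula to F1, (F2+F3+F4+(F5*F6))
Step 2 collapses a parallel group.

Hence the answer: parallel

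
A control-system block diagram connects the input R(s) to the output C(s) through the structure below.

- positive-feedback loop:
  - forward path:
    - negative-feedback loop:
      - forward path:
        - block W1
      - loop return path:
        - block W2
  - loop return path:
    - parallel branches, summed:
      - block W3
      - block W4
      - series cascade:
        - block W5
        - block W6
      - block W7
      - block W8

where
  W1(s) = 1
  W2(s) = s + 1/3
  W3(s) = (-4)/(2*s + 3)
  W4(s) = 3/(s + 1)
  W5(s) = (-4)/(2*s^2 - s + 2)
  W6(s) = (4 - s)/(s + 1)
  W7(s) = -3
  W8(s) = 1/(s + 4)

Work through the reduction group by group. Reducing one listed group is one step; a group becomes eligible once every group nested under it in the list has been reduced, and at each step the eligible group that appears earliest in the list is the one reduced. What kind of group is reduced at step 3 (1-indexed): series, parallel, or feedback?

[1] close the feedback loop around W1, W2
[2] reduce the series chain W5, W6
[3] sum the parallel branches W3, W4, (W5*W6), W7, W8
[4] close the feedback loop around [W1/(1+W1*W2)], (W3+W4+(W5*W6)+W7+W8)
So the answer for step 3 is parallel.

Hence the answer: parallel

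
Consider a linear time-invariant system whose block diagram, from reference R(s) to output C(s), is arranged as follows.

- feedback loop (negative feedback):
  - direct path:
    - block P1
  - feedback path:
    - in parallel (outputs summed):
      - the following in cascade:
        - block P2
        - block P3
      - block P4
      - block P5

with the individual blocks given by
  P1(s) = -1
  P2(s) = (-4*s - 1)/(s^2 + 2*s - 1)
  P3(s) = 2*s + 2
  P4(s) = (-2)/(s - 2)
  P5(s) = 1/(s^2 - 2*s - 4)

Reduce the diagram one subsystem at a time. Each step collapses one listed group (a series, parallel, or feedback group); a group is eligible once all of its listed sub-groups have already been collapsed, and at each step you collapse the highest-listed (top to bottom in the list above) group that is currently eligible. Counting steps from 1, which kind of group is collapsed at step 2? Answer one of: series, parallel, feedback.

Answer: parallel

Working:
Step 1. cascade P2, P3
Step 2. reduce the parallel group (P2*P3), P4, P5
Step 3. reduce the feedback loop with forward P1 and return ((P2*P3)+P4+P5)
So the answer for step 2 is parallel.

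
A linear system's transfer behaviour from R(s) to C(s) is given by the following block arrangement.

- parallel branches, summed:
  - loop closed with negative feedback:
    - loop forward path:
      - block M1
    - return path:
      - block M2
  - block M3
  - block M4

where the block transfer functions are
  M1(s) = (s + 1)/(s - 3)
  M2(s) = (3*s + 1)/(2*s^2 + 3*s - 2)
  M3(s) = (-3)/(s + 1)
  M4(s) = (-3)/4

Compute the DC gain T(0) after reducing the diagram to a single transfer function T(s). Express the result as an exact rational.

Step 1. feedback reduction of M1, M2 -> (2*s^3 + 5*s^2 + s - 2)/(2*s^3 - 7*s + 7)
Step 2. reduce the parallel group [M1/(1+M1*M2)], M3, M4 -> (2*s^4 - 2*s^3 + 45*s^2 + 80*s - 113)/(8*s^4 + 8*s^3 - 28*s^2 + 28)
The step-2 result is T(s). Setting s = 0: T(0) = -113/28.

Answer: -113/28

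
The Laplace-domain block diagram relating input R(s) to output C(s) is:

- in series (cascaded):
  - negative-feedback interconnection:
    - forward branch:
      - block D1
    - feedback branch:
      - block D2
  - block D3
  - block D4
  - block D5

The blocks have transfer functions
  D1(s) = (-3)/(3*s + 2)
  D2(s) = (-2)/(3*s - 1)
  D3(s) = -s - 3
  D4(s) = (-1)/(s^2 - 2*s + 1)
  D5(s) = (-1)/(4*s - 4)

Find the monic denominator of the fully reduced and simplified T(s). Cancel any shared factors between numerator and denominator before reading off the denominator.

Step 1 - reduce the feedback loop with forward D1 and return D2, giving (3 - 9*s)/(9*s^2 + 3*s + 4)
Step 2 - reduce the series chain [D1/(1+D1*D2)], D3, D4, D5, giving (9*s^2 + 24*s - 9)/(36*s^5 - 96*s^4 + 88*s^3 - 48*s^2 + 36*s - 16)
Step 2 gives the fully reduced T(s), with no common factor left to cancel. The denominator's leading coefficient is 36, so divide each of its coefficients by 36 to get the monic form.

Answer: s^5 - 8*s^4/3 + 22*s^3/9 - 4*s^2/3 + s - 4/9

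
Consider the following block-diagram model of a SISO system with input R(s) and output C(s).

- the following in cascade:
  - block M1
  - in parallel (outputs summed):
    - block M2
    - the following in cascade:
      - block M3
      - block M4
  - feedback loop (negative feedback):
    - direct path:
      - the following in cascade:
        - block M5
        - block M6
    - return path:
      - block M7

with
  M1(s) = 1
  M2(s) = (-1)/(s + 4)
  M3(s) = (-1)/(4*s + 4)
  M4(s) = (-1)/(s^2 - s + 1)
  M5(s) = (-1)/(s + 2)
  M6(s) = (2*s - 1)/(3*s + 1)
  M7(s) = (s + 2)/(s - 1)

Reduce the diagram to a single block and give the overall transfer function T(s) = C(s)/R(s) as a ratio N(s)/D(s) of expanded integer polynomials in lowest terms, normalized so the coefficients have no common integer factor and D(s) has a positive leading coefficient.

Answer: (8*s^4 - 12*s^3 + 2*s^2 + 3*s - 1)/(12*s^6 + 56*s^5 - 116*s^3 + 56*s^2 - 128)

Working:
Step 1 - reduce the series chain M3, M4 = 1/(4*s^3 + 4)
Step 2 - sum the parallel branches M2, (M3*M4) = (-4*s^3 + s)/(4*s^4 + 16*s^3 + 4*s + 16)
Step 3 - reduce the series chain M5, M6 = (1 - 2*s)/(3*s^2 + 7*s + 2)
Step 4 - feedback reduction of (M5*M6), M7 = (-2*s^2 + 3*s - 1)/(3*s^3 + 2*s^2 - 8*s)
Step 5 - combine M1, (M2+(M3*M4)), [(M5*M6)/(1+(M5*M6)*M7)] in series, which is the overall transfer function T(s) = C(s)/R(s) in lowest terms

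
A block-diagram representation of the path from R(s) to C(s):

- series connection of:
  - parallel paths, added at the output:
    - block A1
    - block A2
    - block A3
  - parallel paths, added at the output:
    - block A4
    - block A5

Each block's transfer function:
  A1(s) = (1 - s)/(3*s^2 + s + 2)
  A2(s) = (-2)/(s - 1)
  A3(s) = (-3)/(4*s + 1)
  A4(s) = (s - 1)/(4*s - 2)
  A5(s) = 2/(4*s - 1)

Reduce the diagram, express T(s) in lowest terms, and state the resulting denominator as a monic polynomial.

Step 1: add A1, A2, A3 (parallel); result (-37*s^3 - s^2 - 23*s + 1)/(12*s^4 - 5*s^3 + 2*s^2 - 7*s - 2)
Step 2: add A4, A5 (parallel); result (4*s^2 + 3*s - 3)/(16*s^2 - 12*s + 2)
Step 3: reduce the series chain (A1+A2+A3), (A4+A5); result (-148*s^5 - 115*s^4 + 16*s^3 - 62*s^2 + 72*s - 3)/(192*s^6 - 224*s^5 + 116*s^4 - 146*s^3 + 56*s^2 + 10*s - 4)
The result of step 3 is T(s) in lowest terms. Its denominator has leading coefficient 192; dividing the denominator through by 192 makes it monic.

Therefore the answer is s^6 - 7*s^5/6 + 29*s^4/48 - 73*s^3/96 + 7*s^2/24 + 5*s/96 - 1/48.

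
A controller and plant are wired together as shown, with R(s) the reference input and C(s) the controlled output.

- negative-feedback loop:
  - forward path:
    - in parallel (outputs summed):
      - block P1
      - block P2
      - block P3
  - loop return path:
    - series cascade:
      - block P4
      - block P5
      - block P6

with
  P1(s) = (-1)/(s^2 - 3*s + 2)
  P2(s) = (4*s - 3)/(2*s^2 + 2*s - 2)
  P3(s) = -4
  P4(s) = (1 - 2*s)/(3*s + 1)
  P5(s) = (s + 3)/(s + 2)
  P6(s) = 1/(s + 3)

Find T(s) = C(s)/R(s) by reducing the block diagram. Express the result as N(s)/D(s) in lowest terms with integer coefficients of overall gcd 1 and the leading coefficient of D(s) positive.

(1) sum the parallel branches P1, P2, P3 = (-8*s^4 + 20*s^3 - s^2 - 25*s + 12)/(2*s^4 - 4*s^3 - 4*s^2 + 10*s - 4)
(2) cascade P4, P5, P6 = (1 - 2*s)/(3*s^2 + 7*s + 2)
(3) close the feedback loop around (P1+P2+P3), (P4*P5*P6), giving the overall T(s)

Hence the answer: (-24*s^6 + 4*s^5 + 121*s^4 - 42*s^3 - 141*s^2 + 34*s + 24)/(6*s^6 + 18*s^5 - 84*s^4 + 16*s^3 + 99*s^2 - 57*s + 4)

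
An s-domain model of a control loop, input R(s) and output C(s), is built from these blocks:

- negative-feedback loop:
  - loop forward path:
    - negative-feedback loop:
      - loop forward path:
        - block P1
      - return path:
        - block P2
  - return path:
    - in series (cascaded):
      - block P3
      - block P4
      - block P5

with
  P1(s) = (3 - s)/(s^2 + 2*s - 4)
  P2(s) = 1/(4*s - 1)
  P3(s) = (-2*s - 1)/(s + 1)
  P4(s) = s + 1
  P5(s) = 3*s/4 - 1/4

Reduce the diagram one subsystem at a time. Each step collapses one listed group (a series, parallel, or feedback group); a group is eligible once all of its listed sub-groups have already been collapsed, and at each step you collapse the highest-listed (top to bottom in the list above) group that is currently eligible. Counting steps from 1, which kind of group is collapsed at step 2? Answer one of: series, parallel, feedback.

Step 1 - reduce the feedback loop with forward P1 and return P2
Step 2 - series reduction of P3, P4, P5
Step 3 - reduce the feedback loop with forward [P1/(1+P1*P2)] and return (P3*P4*P5)
So the answer for step 2 is series.

Hence the answer: series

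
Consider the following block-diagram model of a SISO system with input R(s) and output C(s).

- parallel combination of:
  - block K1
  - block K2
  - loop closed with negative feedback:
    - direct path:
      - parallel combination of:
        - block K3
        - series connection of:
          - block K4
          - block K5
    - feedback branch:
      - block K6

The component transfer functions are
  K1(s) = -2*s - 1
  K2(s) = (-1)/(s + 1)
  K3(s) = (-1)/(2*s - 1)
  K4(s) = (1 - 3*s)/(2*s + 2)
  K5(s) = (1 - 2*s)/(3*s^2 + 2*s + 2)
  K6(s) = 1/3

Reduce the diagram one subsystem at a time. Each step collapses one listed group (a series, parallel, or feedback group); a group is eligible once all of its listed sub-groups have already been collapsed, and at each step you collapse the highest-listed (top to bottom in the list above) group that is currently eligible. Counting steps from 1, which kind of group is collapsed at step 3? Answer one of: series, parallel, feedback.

Step 1 - cascade K4, K5
Step 2 - parallel reduction of K3, (K4*K5)
Step 3 - feedback reduction of (K3+(K4*K5)), K6
Step 4 - sum the parallel branches K1, K2, [(K3+(K4*K5))/(1+(K3+(K4*K5))*K6)]
So the answer for step 3 is feedback.

Hence the answer: feedback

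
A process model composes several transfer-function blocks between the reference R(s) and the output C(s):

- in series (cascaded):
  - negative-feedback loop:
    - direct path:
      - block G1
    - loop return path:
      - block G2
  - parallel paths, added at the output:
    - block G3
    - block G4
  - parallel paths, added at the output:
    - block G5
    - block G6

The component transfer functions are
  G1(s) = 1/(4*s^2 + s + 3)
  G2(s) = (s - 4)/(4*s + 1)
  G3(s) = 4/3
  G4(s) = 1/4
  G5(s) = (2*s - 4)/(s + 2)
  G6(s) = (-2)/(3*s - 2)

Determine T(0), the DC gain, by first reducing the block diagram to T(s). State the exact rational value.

[1] reduce the feedback loop with forward G1 and return G2; result (4*s + 1)/(16*s^3 + 8*s^2 + 14*s - 1)
[2] reduce the parallel group G3, G4; result 19/12
[3] parallel reduction of G5, G6; result (6*s^2 - 18*s + 4)/(3*s^2 + 4*s - 4)
[4] multiply [G1/(1+G1*G2)], (G3+G4), (G5+G6) (series); result (228*s^3 - 627*s^2 - 19*s + 38)/(288*s^5 + 528*s^4 + 60*s^3 + 126*s^2 - 360*s + 24)
Evaluating the step-4 result (the overall T(s)) at s = 0 gives T(0) = 38/24 = 19/12.

Answer: 19/12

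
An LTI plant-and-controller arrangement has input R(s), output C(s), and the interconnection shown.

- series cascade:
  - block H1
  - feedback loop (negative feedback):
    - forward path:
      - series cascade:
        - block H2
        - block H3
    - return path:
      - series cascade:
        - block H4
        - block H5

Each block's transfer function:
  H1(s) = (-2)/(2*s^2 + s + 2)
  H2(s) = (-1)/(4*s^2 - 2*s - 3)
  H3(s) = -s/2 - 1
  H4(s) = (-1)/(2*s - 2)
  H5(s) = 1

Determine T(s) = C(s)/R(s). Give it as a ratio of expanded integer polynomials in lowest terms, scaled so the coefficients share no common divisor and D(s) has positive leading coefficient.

The answer is (-4*s^2 - 4*s + 8)/(32*s^5 - 32*s^4 - 2*s^3 - 33*s^2 + 20).

Reasoning:
Step 1: multiply H2, H3 (series) gives (s + 2)/(8*s^2 - 4*s - 6)
Step 2: cascade H4, H5 gives (-1)/(2*s - 2)
Step 3: collapse the loop ((H2*H3) forward, (H4*H5) return) gives (2*s^2 + 2*s - 4)/(16*s^3 - 24*s^2 - 5*s + 10)
Step 4: combine H1, [(H2*H3)/(1+(H2*H3)*(H4*H5))] in series - this is the overall T(s), already in the required normalized form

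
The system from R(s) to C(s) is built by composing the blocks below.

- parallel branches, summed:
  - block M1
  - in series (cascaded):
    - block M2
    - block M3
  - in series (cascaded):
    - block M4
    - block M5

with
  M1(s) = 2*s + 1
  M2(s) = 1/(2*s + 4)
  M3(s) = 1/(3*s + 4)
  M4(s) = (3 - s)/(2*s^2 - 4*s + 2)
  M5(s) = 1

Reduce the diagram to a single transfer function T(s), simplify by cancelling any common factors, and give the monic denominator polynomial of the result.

[1] multiply M2, M3 (series); result 1/(6*s^2 + 20*s + 16)
[2] multiply M4, M5 (series); result (3 - s)/(2*s^2 - 4*s + 2)
[3] reduce the parallel group M1, (M2*M3), (M4*M5); result (12*s^5 + 22*s^4 - 31*s^3 - 42*s^2 + 40*s + 41)/(6*s^4 + 8*s^3 - 18*s^2 - 12*s + 16)
No further cancellation is possible in the step-3 result, so that is T(s). Its denominator becomes monic after dividing by the leading coefficient 6.

Therefore the answer is s^4 + 4*s^3/3 - 3*s^2 - 2*s + 8/3.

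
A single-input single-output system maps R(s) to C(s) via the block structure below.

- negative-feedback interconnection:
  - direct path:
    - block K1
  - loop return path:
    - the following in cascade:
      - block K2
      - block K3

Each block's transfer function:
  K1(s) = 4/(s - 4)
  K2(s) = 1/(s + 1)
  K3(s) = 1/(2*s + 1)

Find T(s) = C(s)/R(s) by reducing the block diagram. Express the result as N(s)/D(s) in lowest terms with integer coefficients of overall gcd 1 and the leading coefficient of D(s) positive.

1. multiply K2, K3 (series) -> 1/(2*s^2 + 3*s + 1)
2. close the feedback loop around K1, (K2*K3): this yields T(s), and no further normalization is needed

Therefore the answer is (8*s^2 + 12*s + 4)/(2*s^3 - 5*s^2 - 11*s).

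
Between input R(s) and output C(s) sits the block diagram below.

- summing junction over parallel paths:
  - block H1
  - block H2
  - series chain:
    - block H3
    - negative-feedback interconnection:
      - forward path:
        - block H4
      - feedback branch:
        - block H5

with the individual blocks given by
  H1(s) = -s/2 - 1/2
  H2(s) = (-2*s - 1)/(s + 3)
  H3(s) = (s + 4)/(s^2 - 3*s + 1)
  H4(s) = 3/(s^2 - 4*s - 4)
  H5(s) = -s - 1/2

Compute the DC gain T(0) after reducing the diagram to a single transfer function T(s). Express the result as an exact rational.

Answer: -199/66

Working:
[1] reduce the feedback loop with forward H4 and return H5 -> 6/(2*s^2 - 14*s - 11)
[2] cascade H3, [H4/(1+H4*H5)] -> (6*s + 24)/(2*s^4 - 20*s^3 + 33*s^2 + 19*s - 11)
[3] sum the parallel branches H1, H2, (H3*[H4/(1+H4*H5)]) -> (-2*s^6 + 4*s^5 + 117*s^4 - 183*s^3 - 294*s^2 + 77*s + 199)/(4*s^5 - 28*s^4 - 54*s^3 + 236*s^2 + 92*s - 66)
DC gain: substitute s = 0 into T(s) from step 3: T(0) = 199/(-66) = -199/66.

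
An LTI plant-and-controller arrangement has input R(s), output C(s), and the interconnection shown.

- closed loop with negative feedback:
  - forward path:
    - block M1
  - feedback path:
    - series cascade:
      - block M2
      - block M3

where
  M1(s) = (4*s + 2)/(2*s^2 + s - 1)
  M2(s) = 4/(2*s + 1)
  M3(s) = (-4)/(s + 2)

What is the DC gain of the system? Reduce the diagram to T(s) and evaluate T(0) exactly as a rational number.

Step 1: series reduction of M2, M3 -> (-16)/(2*s^2 + 5*s + 2)
Step 2: close the feedback loop around M1, (M2*M3) -> (4*s^2 + 10*s + 4)/(2*s^3 + 5*s^2 + s - 34)
DC gain: substitute s = 0 into T(s) from step 2: T(0) = 4/(-34) = -2/17.

Answer: -2/17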